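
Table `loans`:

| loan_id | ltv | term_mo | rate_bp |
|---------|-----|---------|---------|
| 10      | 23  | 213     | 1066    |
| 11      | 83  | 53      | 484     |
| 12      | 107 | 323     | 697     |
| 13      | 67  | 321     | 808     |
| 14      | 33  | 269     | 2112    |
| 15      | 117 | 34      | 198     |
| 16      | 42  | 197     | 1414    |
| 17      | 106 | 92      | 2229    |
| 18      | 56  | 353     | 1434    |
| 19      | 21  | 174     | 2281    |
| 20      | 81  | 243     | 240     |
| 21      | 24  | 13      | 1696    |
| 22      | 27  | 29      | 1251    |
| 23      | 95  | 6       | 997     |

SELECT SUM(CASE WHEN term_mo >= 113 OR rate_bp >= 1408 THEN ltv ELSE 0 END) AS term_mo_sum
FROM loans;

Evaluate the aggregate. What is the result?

560

loan_id=10: ✓ → 23
loan_id=11: ✗
loan_id=12: ✓ → 107
loan_id=13: ✓ → 67
loan_id=14: ✓ → 33
loan_id=15: ✗
loan_id=16: ✓ → 42
loan_id=17: ✓ → 106
loan_id=18: ✓ → 56
loan_id=19: ✓ → 21
loan_id=20: ✓ → 81
loan_id=21: ✓ → 24
loan_id=22: ✗
loan_id=23: ✗
term_mo_sum = 23 + 107 + 67 + 33 + 42 + 106 + 56 + 21 + 81 + 24 = 560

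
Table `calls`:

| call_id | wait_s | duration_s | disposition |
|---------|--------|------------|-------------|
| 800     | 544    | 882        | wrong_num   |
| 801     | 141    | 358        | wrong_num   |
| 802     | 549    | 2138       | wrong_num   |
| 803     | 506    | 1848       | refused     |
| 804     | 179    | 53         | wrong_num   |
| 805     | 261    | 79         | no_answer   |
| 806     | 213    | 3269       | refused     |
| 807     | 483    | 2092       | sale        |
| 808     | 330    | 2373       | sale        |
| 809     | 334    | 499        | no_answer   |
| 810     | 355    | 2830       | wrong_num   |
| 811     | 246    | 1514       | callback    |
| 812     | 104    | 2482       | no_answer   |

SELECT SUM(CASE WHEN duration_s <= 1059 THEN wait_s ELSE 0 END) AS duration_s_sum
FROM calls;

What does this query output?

1459

call_id=800: ✓ → 544
call_id=801: ✓ → 141
call_id=802: ✗
call_id=803: ✗
call_id=804: ✓ → 179
call_id=805: ✓ → 261
call_id=806: ✗
call_id=807: ✗
call_id=808: ✗
call_id=809: ✓ → 334
call_id=810: ✗
call_id=811: ✗
call_id=812: ✗
duration_s_sum = 544 + 141 + 179 + 261 + 334 = 1459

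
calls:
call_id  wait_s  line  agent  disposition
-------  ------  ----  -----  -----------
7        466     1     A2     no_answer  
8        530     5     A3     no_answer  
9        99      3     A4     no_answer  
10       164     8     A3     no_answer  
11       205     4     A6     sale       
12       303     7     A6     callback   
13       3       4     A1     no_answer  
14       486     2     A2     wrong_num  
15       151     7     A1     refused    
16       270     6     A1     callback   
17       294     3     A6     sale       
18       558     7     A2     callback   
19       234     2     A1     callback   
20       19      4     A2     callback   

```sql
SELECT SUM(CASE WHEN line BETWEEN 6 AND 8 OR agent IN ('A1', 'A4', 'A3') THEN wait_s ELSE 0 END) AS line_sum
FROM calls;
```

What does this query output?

call_id=7: ✗
call_id=8: ✓ → 530
call_id=9: ✓ → 99
call_id=10: ✓ → 164
call_id=11: ✗
call_id=12: ✓ → 303
call_id=13: ✓ → 3
call_id=14: ✗
call_id=15: ✓ → 151
call_id=16: ✓ → 270
call_id=17: ✗
call_id=18: ✓ → 558
call_id=19: ✓ → 234
call_id=20: ✗
line_sum = 530 + 99 + 164 + 303 + 3 + 151 + 270 + 558 + 234 = 2312

2312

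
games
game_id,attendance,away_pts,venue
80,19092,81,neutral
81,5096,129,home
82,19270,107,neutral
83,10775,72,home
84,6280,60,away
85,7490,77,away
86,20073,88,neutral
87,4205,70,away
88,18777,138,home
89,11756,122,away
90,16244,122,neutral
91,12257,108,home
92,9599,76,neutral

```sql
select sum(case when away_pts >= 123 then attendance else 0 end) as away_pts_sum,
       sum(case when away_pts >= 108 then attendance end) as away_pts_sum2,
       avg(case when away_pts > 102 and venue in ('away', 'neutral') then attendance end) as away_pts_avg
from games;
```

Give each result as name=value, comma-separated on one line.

[away_pts_sum: away_pts >= 123]
game_id=80: ✗
game_id=81: ✓ → 5096
game_id=82: ✗
game_id=83: ✗
game_id=84: ✗
game_id=85: ✗
game_id=86: ✗
game_id=87: ✗
game_id=88: ✓ → 18777
game_id=89: ✗
game_id=90: ✗
game_id=91: ✗
game_id=92: ✗
away_pts_sum = 5096 + 18777 = 23873
—
[away_pts_sum2: away_pts >= 108]
game_id=80: ✗
game_id=81: ✓ → 5096
game_id=82: ✗
game_id=83: ✗
game_id=84: ✗
game_id=85: ✗
game_id=86: ✗
game_id=87: ✗
game_id=88: ✓ → 18777
game_id=89: ✓ → 11756
game_id=90: ✓ → 16244
game_id=91: ✓ → 12257
game_id=92: ✗
away_pts_sum2 = 5096 + 18777 + 11756 + 16244 + 12257 = 64130
—
[away_pts_avg: away_pts > 102 and venue in ('away', 'neutral')]
game_id=80: ✗
game_id=81: ✗
game_id=82: ✓ → 19270
game_id=83: ✗
game_id=84: ✗
game_id=85: ✗
game_id=86: ✗
game_id=87: ✗
game_id=88: ✗
game_id=89: ✓ → 11756
game_id=90: ✓ → 16244
game_id=91: ✗
game_id=92: ✗
away_pts_avg = (19270 + 11756 + 16244) / 3 = 15756.6666666667

away_pts_sum=23873, away_pts_sum2=64130, away_pts_avg=15756.6666666667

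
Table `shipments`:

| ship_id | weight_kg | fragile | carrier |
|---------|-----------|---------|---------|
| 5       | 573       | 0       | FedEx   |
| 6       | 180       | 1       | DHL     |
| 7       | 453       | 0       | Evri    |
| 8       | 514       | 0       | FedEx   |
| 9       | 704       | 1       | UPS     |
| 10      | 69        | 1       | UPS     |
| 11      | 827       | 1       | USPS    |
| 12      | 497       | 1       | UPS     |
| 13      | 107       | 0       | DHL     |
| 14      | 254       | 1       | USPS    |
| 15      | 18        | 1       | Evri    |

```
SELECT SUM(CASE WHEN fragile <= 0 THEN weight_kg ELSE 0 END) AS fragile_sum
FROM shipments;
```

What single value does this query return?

ship_id=5: ✓ → 573
ship_id=6: ✗
ship_id=7: ✓ → 453
ship_id=8: ✓ → 514
ship_id=9: ✗
ship_id=10: ✗
ship_id=11: ✗
ship_id=12: ✗
ship_id=13: ✓ → 107
ship_id=14: ✗
ship_id=15: ✗
fragile_sum = 573 + 453 + 514 + 107 = 1647

1647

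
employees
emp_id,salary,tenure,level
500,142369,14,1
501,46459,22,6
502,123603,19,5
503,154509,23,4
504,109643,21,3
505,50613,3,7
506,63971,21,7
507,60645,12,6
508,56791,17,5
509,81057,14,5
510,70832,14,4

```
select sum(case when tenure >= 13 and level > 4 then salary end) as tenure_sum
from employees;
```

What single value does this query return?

371881

emp_id=500: ✗
emp_id=501: ✓ → 46459
emp_id=502: ✓ → 123603
emp_id=503: ✗
emp_id=504: ✗
emp_id=505: ✗
emp_id=506: ✓ → 63971
emp_id=507: ✗
emp_id=508: ✓ → 56791
emp_id=509: ✓ → 81057
emp_id=510: ✗
tenure_sum = 46459 + 123603 + 63971 + 56791 + 81057 = 371881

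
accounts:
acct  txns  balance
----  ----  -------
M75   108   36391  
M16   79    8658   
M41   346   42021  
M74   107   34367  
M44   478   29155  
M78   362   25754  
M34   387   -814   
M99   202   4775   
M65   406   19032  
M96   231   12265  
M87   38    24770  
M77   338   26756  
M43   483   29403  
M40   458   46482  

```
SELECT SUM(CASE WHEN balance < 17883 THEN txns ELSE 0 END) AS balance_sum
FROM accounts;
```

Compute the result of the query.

899

acct=M75: ✗
acct=M16: ✓ → 79
acct=M41: ✗
acct=M74: ✗
acct=M44: ✗
acct=M78: ✗
acct=M34: ✓ → 387
acct=M99: ✓ → 202
acct=M65: ✗
acct=M96: ✓ → 231
acct=M87: ✗
acct=M77: ✗
acct=M43: ✗
acct=M40: ✗
balance_sum = 79 + 387 + 202 + 231 = 899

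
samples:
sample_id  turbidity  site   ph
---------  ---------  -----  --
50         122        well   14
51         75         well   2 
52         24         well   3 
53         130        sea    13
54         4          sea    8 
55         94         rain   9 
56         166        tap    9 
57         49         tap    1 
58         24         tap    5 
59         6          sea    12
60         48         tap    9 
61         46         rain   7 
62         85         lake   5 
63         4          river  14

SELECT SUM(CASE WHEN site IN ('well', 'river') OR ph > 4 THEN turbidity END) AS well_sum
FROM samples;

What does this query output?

sample_id=50: ✓ → 122
sample_id=51: ✓ → 75
sample_id=52: ✓ → 24
sample_id=53: ✓ → 130
sample_id=54: ✓ → 4
sample_id=55: ✓ → 94
sample_id=56: ✓ → 166
sample_id=57: ✗
sample_id=58: ✓ → 24
sample_id=59: ✓ → 6
sample_id=60: ✓ → 48
sample_id=61: ✓ → 46
sample_id=62: ✓ → 85
sample_id=63: ✓ → 4
well_sum = 122 + 75 + 24 + 130 + 4 + 94 + 166 + 24 + 6 + 48 + 46 + 85 + 4 = 828

828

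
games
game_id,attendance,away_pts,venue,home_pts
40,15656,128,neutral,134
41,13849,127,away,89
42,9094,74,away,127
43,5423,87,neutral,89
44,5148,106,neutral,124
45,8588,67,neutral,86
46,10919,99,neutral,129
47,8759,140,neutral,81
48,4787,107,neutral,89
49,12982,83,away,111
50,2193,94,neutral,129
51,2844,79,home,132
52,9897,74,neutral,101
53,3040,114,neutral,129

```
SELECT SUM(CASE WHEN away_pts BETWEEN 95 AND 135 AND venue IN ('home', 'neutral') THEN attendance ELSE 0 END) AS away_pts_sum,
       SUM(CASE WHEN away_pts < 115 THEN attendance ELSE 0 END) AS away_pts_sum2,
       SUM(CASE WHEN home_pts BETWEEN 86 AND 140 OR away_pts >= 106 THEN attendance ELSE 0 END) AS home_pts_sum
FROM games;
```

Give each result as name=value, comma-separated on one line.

away_pts_sum=39550, away_pts_sum2=74915, home_pts_sum=113179

[away_pts_sum: away_pts BETWEEN 95 AND 135 AND venue IN ('home', 'neutral')]
game_id=40: ✓ → 15656
game_id=41: ✗
game_id=42: ✗
game_id=43: ✗
game_id=44: ✓ → 5148
game_id=45: ✗
game_id=46: ✓ → 10919
game_id=47: ✗
game_id=48: ✓ → 4787
game_id=49: ✗
game_id=50: ✗
game_id=51: ✗
game_id=52: ✗
game_id=53: ✓ → 3040
away_pts_sum = 15656 + 5148 + 10919 + 4787 + 3040 = 39550
—
[away_pts_sum2: away_pts < 115]
game_id=40: ✗
game_id=41: ✗
game_id=42: ✓ → 9094
game_id=43: ✓ → 5423
game_id=44: ✓ → 5148
game_id=45: ✓ → 8588
game_id=46: ✓ → 10919
game_id=47: ✗
game_id=48: ✓ → 4787
game_id=49: ✓ → 12982
game_id=50: ✓ → 2193
game_id=51: ✓ → 2844
game_id=52: ✓ → 9897
game_id=53: ✓ → 3040
away_pts_sum2 = 9094 + 5423 + 5148 + 8588 + 10919 + 4787 + 12982 + 2193 + 2844 + 9897 + 3040 = 74915
—
[home_pts_sum: home_pts BETWEEN 86 AND 140 OR away_pts >= 106]
game_id=40: ✓ → 15656
game_id=41: ✓ → 13849
game_id=42: ✓ → 9094
game_id=43: ✓ → 5423
game_id=44: ✓ → 5148
game_id=45: ✓ → 8588
game_id=46: ✓ → 10919
game_id=47: ✓ → 8759
game_id=48: ✓ → 4787
game_id=49: ✓ → 12982
game_id=50: ✓ → 2193
game_id=51: ✓ → 2844
game_id=52: ✓ → 9897
game_id=53: ✓ → 3040
home_pts_sum = 15656 + 13849 + 9094 + 5423 + 5148 + 8588 + 10919 + 8759 + 4787 + 12982 + 2193 + 2844 + 9897 + 3040 = 113179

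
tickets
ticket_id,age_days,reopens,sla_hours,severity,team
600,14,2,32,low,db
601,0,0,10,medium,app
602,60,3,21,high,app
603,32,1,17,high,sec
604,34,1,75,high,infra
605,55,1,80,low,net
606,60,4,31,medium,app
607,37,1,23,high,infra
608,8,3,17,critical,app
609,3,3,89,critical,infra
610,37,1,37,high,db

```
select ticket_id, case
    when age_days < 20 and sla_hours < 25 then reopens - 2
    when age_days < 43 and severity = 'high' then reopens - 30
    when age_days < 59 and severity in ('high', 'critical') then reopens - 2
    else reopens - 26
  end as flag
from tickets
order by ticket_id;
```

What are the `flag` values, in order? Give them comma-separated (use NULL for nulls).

ticket_id=600: ELSE → -24
ticket_id=601: age_days < 20 and sla_hours < 25 → -2
ticket_id=602: ELSE → -23
ticket_id=603: age_days < 43 and severity = 'high' → -29
ticket_id=604: age_days < 43 and severity = 'high' → -29
ticket_id=605: ELSE → -25
ticket_id=606: ELSE → -22
ticket_id=607: age_days < 43 and severity = 'high' → -29
ticket_id=608: age_days < 20 and sla_hours < 25 → 1
ticket_id=609: age_days < 59 and severity in ('high', 'critical') → 1
ticket_id=610: age_days < 43 and severity = 'high' → -29

-24, -2, -23, -29, -29, -25, -22, -29, 1, 1, -29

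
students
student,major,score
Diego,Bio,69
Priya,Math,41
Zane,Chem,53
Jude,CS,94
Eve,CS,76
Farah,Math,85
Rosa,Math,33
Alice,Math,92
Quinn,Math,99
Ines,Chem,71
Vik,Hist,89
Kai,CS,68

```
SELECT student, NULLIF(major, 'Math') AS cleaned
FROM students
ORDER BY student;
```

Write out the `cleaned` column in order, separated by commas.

NULL, Bio, CS, NULL, Chem, CS, CS, NULL, NULL, NULL, Hist, Chem

student=Alice: major=Math vs Math: equal → NULL
student=Diego: major=Bio vs Math: differ → Bio
student=Eve: major=CS vs Math: differ → CS
student=Farah: major=Math vs Math: equal → NULL
student=Ines: major=Chem vs Math: differ → Chem
student=Jude: major=CS vs Math: differ → CS
student=Kai: major=CS vs Math: differ → CS
student=Priya: major=Math vs Math: equal → NULL
student=Quinn: major=Math vs Math: equal → NULL
student=Rosa: major=Math vs Math: equal → NULL
student=Vik: major=Hist vs Math: differ → Hist
student=Zane: major=Chem vs Math: differ → Chem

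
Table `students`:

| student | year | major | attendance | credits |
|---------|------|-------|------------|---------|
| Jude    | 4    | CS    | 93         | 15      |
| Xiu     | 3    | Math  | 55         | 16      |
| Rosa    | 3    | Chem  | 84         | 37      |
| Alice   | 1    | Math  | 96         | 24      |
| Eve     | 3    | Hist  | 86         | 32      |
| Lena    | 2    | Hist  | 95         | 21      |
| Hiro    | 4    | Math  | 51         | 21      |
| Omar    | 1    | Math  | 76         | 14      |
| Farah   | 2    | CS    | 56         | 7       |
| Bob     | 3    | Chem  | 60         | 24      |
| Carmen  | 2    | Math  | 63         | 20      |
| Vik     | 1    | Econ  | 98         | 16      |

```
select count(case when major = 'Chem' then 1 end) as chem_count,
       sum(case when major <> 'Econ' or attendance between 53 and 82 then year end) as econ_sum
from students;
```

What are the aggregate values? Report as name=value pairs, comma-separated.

chem_count=2, econ_sum=28

[chem_count: major = 'Chem']
student=Jude: ✗
student=Xiu: ✗
student=Rosa: ✓ → 1
student=Alice: ✗
student=Eve: ✗
student=Lena: ✗
student=Hiro: ✗
student=Omar: ✗
student=Farah: ✗
student=Bob: ✓ → 1
student=Carmen: ✗
student=Vik: ✗
chem_count = COUNT(1, 1) = 2
—
[econ_sum: major <> 'Econ' or attendance between 53 and 82]
student=Jude: ✓ → 4
student=Xiu: ✓ → 3
student=Rosa: ✓ → 3
student=Alice: ✓ → 1
student=Eve: ✓ → 3
student=Lena: ✓ → 2
student=Hiro: ✓ → 4
student=Omar: ✓ → 1
student=Farah: ✓ → 2
student=Bob: ✓ → 3
student=Carmen: ✓ → 2
student=Vik: ✗
econ_sum = 4 + 3 + 3 + 1 + 3 + 2 + 4 + 1 + 2 + 3 + 2 = 28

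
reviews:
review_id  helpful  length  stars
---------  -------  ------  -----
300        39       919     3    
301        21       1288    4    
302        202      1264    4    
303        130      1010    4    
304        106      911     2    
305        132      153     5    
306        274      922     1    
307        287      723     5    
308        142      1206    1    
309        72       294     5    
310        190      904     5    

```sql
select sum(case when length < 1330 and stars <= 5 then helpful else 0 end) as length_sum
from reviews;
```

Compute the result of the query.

review_id=300: ✓ → 39
review_id=301: ✓ → 21
review_id=302: ✓ → 202
review_id=303: ✓ → 130
review_id=304: ✓ → 106
review_id=305: ✓ → 132
review_id=306: ✓ → 274
review_id=307: ✓ → 287
review_id=308: ✓ → 142
review_id=309: ✓ → 72
review_id=310: ✓ → 190
length_sum = 39 + 21 + 202 + 130 + 106 + 132 + 274 + 287 + 142 + 72 + 190 = 1595

1595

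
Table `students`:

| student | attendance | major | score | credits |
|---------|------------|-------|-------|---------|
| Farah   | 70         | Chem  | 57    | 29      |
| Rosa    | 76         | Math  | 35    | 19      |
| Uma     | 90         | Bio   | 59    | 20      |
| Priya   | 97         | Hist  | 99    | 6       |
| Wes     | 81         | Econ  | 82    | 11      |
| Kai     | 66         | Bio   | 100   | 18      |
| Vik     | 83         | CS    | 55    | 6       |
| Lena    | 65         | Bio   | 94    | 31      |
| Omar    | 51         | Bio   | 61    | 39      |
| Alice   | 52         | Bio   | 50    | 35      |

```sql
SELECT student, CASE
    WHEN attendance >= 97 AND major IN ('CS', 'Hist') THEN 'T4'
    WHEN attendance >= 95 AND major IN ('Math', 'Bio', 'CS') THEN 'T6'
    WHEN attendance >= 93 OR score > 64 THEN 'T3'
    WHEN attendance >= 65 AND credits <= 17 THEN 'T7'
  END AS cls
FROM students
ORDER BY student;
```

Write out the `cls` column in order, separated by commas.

student=Alice: (no match → NULL) → NULL
student=Farah: (no match → NULL) → NULL
student=Kai: attendance >= 93 OR score > 64 → T3
student=Lena: attendance >= 93 OR score > 64 → T3
student=Omar: (no match → NULL) → NULL
student=Priya: attendance >= 97 AND major IN ('CS', 'Hist') → T4
student=Rosa: (no match → NULL) → NULL
student=Uma: (no match → NULL) → NULL
student=Vik: attendance >= 65 AND credits <= 17 → T7
student=Wes: attendance >= 93 OR score > 64 → T3

NULL, NULL, T3, T3, NULL, T4, NULL, NULL, T7, T3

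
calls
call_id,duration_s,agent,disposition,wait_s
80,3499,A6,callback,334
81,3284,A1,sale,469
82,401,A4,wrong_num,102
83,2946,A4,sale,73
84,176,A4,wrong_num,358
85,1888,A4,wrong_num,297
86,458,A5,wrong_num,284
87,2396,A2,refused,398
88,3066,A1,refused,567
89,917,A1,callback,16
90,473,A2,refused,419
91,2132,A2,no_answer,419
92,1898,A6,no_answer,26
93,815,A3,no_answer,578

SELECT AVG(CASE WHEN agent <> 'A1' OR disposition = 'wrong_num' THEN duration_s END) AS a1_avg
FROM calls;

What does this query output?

call_id=80: ✓ → 3499
call_id=81: ✗
call_id=82: ✓ → 401
call_id=83: ✓ → 2946
call_id=84: ✓ → 176
call_id=85: ✓ → 1888
call_id=86: ✓ → 458
call_id=87: ✓ → 2396
call_id=88: ✗
call_id=89: ✗
call_id=90: ✓ → 473
call_id=91: ✓ → 2132
call_id=92: ✓ → 1898
call_id=93: ✓ → 815
a1_avg = (3499 + 401 + 2946 + 176 + 1888 + 458 + 2396 + 473 + 2132 + 1898 + 815) / 11 = 1552.9090909091

1552.9090909091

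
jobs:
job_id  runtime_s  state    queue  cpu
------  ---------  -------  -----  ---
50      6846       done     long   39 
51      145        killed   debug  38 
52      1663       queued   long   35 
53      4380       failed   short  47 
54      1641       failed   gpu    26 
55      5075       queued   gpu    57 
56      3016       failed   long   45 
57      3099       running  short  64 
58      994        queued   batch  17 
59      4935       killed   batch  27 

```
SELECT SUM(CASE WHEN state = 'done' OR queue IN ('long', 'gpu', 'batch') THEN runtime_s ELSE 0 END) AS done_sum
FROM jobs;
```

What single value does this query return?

job_id=50: ✓ → 6846
job_id=51: ✗
job_id=52: ✓ → 1663
job_id=53: ✗
job_id=54: ✓ → 1641
job_id=55: ✓ → 5075
job_id=56: ✓ → 3016
job_id=57: ✗
job_id=58: ✓ → 994
job_id=59: ✓ → 4935
done_sum = 6846 + 1663 + 1641 + 5075 + 3016 + 994 + 4935 = 24170

24170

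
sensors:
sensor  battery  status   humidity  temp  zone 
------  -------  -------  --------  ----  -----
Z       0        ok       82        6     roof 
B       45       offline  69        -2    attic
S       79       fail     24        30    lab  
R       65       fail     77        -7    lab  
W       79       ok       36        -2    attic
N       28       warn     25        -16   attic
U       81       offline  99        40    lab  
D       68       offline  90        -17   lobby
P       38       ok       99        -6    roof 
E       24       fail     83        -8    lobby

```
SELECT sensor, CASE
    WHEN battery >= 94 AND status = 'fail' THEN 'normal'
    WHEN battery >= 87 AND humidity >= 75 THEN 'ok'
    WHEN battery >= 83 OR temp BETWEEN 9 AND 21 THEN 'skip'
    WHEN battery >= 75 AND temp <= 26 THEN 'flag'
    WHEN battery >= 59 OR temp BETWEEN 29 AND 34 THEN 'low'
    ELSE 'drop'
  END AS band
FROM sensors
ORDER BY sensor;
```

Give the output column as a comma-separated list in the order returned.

drop, low, drop, drop, drop, low, low, low, flag, drop

sensor=B: ELSE → drop
sensor=D: battery >= 59 OR temp BETWEEN 29 AND 34 → low
sensor=E: ELSE → drop
sensor=N: ELSE → drop
sensor=P: ELSE → drop
sensor=R: battery >= 59 OR temp BETWEEN 29 AND 34 → low
sensor=S: battery >= 59 OR temp BETWEEN 29 AND 34 → low
sensor=U: battery >= 59 OR temp BETWEEN 29 AND 34 → low
sensor=W: battery >= 75 AND temp <= 26 → flag
sensor=Z: ELSE → drop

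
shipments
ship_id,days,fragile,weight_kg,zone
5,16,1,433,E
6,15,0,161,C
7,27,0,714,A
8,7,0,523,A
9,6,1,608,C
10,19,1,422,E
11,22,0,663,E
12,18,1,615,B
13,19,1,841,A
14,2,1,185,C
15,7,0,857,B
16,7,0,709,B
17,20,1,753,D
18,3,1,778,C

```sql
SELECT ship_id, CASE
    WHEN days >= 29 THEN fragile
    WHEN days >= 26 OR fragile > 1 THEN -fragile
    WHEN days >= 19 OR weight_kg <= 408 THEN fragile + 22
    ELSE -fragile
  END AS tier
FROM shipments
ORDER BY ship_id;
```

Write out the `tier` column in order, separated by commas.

ship_id=5: ELSE → -1
ship_id=6: days >= 19 OR weight_kg <= 408 → 22
ship_id=7: days >= 26 OR fragile > 1 → 0
ship_id=8: ELSE → 0
ship_id=9: ELSE → -1
ship_id=10: days >= 19 OR weight_kg <= 408 → 23
ship_id=11: days >= 19 OR weight_kg <= 408 → 22
ship_id=12: ELSE → -1
ship_id=13: days >= 19 OR weight_kg <= 408 → 23
ship_id=14: days >= 19 OR weight_kg <= 408 → 23
ship_id=15: ELSE → 0
ship_id=16: ELSE → 0
ship_id=17: days >= 19 OR weight_kg <= 408 → 23
ship_id=18: ELSE → -1

-1, 22, 0, 0, -1, 23, 22, -1, 23, 23, 0, 0, 23, -1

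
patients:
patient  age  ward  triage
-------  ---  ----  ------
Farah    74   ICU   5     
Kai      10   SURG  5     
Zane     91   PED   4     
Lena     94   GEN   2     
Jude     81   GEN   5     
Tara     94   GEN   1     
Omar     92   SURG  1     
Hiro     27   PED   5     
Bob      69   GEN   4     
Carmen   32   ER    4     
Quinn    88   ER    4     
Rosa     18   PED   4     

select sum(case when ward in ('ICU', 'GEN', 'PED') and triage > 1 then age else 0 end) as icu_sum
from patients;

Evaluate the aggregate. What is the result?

patient=Farah: ✓ → 74
patient=Kai: ✗
patient=Zane: ✓ → 91
patient=Lena: ✓ → 94
patient=Jude: ✓ → 81
patient=Tara: ✗
patient=Omar: ✗
patient=Hiro: ✓ → 27
patient=Bob: ✓ → 69
patient=Carmen: ✗
patient=Quinn: ✗
patient=Rosa: ✓ → 18
icu_sum = 74 + 91 + 94 + 81 + 27 + 69 + 18 = 454

454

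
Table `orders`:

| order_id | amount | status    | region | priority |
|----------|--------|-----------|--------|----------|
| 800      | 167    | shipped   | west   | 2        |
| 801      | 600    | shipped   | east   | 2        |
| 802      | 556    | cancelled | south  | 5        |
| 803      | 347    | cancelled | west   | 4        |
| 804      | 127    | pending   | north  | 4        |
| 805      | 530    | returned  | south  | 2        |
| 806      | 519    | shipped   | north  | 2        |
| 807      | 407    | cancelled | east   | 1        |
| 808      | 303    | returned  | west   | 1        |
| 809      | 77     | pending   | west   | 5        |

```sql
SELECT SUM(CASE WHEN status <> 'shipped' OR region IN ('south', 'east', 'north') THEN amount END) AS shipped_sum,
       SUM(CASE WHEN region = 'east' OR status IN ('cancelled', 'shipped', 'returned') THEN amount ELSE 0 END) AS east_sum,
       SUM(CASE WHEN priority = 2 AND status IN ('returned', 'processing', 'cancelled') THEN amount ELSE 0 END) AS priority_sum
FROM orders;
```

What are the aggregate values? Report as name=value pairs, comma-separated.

shipped_sum=3466, east_sum=3429, priority_sum=530

[shipped_sum: status <> 'shipped' OR region IN ('south', 'east', 'north')]
order_id=800: ✗
order_id=801: ✓ → 600
order_id=802: ✓ → 556
order_id=803: ✓ → 347
order_id=804: ✓ → 127
order_id=805: ✓ → 530
order_id=806: ✓ → 519
order_id=807: ✓ → 407
order_id=808: ✓ → 303
order_id=809: ✓ → 77
shipped_sum = 600 + 556 + 347 + 127 + 530 + 519 + 407 + 303 + 77 = 3466
—
[east_sum: region = 'east' OR status IN ('cancelled', 'shipped', 'returned')]
order_id=800: ✓ → 167
order_id=801: ✓ → 600
order_id=802: ✓ → 556
order_id=803: ✓ → 347
order_id=804: ✗
order_id=805: ✓ → 530
order_id=806: ✓ → 519
order_id=807: ✓ → 407
order_id=808: ✓ → 303
order_id=809: ✗
east_sum = 167 + 600 + 556 + 347 + 530 + 519 + 407 + 303 = 3429
—
[priority_sum: priority = 2 AND status IN ('returned', 'processing', 'cancelled')]
order_id=800: ✗
order_id=801: ✗
order_id=802: ✗
order_id=803: ✗
order_id=804: ✗
order_id=805: ✓ → 530
order_id=806: ✗
order_id=807: ✗
order_id=808: ✗
order_id=809: ✗
priority_sum = 530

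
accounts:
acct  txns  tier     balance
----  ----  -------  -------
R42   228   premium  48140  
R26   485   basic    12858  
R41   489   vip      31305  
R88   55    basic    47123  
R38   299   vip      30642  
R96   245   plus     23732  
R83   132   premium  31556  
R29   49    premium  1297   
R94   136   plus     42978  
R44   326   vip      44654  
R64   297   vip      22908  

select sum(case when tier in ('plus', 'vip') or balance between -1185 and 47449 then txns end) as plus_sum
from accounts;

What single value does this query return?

acct=R42: ✗
acct=R26: ✓ → 485
acct=R41: ✓ → 489
acct=R88: ✓ → 55
acct=R38: ✓ → 299
acct=R96: ✓ → 245
acct=R83: ✓ → 132
acct=R29: ✓ → 49
acct=R94: ✓ → 136
acct=R44: ✓ → 326
acct=R64: ✓ → 297
plus_sum = 485 + 489 + 55 + 299 + 245 + 132 + 49 + 136 + 326 + 297 = 2513

2513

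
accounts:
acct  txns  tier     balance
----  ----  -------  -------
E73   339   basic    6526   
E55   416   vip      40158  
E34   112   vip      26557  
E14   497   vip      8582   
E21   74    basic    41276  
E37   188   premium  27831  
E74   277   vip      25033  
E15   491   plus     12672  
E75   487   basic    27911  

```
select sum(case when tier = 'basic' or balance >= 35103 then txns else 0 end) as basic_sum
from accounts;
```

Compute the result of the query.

1316

acct=E73: ✓ → 339
acct=E55: ✓ → 416
acct=E34: ✗
acct=E14: ✗
acct=E21: ✓ → 74
acct=E37: ✗
acct=E74: ✗
acct=E15: ✗
acct=E75: ✓ → 487
basic_sum = 339 + 416 + 74 + 487 = 1316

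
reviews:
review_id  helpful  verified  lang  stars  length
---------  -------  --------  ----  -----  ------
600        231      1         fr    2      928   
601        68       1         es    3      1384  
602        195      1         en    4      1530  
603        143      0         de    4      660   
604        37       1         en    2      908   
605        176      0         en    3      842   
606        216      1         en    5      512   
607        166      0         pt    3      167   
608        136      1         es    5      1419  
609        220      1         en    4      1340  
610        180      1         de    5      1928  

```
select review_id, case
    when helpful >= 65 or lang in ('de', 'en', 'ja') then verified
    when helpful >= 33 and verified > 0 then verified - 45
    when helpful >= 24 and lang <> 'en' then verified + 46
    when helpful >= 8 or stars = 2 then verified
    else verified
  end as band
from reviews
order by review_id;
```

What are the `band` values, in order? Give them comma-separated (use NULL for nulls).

1, 1, 1, 0, 1, 0, 1, 0, 1, 1, 1

review_id=600: helpful >= 65 or lang in ('de', 'en', 'ja') → 1
review_id=601: helpful >= 65 or lang in ('de', 'en', 'ja') → 1
review_id=602: helpful >= 65 or lang in ('de', 'en', 'ja') → 1
review_id=603: helpful >= 65 or lang in ('de', 'en', 'ja') → 0
review_id=604: helpful >= 65 or lang in ('de', 'en', 'ja') → 1
review_id=605: helpful >= 65 or lang in ('de', 'en', 'ja') → 0
review_id=606: helpful >= 65 or lang in ('de', 'en', 'ja') → 1
review_id=607: helpful >= 65 or lang in ('de', 'en', 'ja') → 0
review_id=608: helpful >= 65 or lang in ('de', 'en', 'ja') → 1
review_id=609: helpful >= 65 or lang in ('de', 'en', 'ja') → 1
review_id=610: helpful >= 65 or lang in ('de', 'en', 'ja') → 1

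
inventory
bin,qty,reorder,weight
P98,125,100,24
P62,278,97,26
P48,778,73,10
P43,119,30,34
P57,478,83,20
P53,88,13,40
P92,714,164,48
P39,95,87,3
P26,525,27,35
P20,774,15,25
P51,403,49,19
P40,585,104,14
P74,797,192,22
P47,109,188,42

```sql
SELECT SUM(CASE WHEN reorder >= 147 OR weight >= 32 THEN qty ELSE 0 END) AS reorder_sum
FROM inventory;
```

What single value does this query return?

2352

bin=P98: ✗
bin=P62: ✗
bin=P48: ✗
bin=P43: ✓ → 119
bin=P57: ✗
bin=P53: ✓ → 88
bin=P92: ✓ → 714
bin=P39: ✗
bin=P26: ✓ → 525
bin=P20: ✗
bin=P51: ✗
bin=P40: ✗
bin=P74: ✓ → 797
bin=P47: ✓ → 109
reorder_sum = 119 + 88 + 714 + 525 + 797 + 109 = 2352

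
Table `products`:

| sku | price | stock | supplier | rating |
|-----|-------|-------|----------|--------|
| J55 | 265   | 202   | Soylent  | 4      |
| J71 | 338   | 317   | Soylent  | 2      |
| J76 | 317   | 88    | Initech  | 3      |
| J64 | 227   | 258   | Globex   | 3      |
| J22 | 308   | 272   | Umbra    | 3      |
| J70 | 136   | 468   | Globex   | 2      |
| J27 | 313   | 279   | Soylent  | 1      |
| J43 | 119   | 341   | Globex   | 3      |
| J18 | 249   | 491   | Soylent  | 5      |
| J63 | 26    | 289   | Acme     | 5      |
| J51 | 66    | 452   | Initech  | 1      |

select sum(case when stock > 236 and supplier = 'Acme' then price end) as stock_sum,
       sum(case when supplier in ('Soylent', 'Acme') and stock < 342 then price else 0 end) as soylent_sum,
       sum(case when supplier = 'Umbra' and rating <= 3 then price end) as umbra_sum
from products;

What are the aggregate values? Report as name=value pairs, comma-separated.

[stock_sum: stock > 236 and supplier = 'Acme']
sku=J55: ✗
sku=J71: ✗
sku=J76: ✗
sku=J64: ✗
sku=J22: ✗
sku=J70: ✗
sku=J27: ✗
sku=J43: ✗
sku=J18: ✗
sku=J63: ✓ → 26
sku=J51: ✗
stock_sum = 26
—
[soylent_sum: supplier in ('Soylent', 'Acme') and stock < 342]
sku=J55: ✓ → 265
sku=J71: ✓ → 338
sku=J76: ✗
sku=J64: ✗
sku=J22: ✗
sku=J70: ✗
sku=J27: ✓ → 313
sku=J43: ✗
sku=J18: ✗
sku=J63: ✓ → 26
sku=J51: ✗
soylent_sum = 265 + 338 + 313 + 26 = 942
—
[umbra_sum: supplier = 'Umbra' and rating <= 3]
sku=J55: ✗
sku=J71: ✗
sku=J76: ✗
sku=J64: ✗
sku=J22: ✓ → 308
sku=J70: ✗
sku=J27: ✗
sku=J43: ✗
sku=J18: ✗
sku=J63: ✗
sku=J51: ✗
umbra_sum = 308

stock_sum=26, soylent_sum=942, umbra_sum=308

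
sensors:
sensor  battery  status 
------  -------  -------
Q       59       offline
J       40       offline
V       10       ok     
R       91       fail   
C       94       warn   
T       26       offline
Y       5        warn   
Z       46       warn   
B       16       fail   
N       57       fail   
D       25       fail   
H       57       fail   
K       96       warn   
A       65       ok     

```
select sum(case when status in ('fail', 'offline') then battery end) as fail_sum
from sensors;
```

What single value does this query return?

sensor=Q: ✓ → 59
sensor=J: ✓ → 40
sensor=V: ✗
sensor=R: ✓ → 91
sensor=C: ✗
sensor=T: ✓ → 26
sensor=Y: ✗
sensor=Z: ✗
sensor=B: ✓ → 16
sensor=N: ✓ → 57
sensor=D: ✓ → 25
sensor=H: ✓ → 57
sensor=K: ✗
sensor=A: ✗
fail_sum = 59 + 40 + 91 + 26 + 16 + 57 + 25 + 57 = 371

371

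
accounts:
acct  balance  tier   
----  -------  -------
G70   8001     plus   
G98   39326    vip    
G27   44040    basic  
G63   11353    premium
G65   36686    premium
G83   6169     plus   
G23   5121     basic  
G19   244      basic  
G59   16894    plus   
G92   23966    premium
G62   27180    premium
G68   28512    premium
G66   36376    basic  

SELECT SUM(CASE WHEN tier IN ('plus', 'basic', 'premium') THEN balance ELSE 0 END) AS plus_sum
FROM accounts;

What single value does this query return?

acct=G70: ✓ → 8001
acct=G98: ✗
acct=G27: ✓ → 44040
acct=G63: ✓ → 11353
acct=G65: ✓ → 36686
acct=G83: ✓ → 6169
acct=G23: ✓ → 5121
acct=G19: ✓ → 244
acct=G59: ✓ → 16894
acct=G92: ✓ → 23966
acct=G62: ✓ → 27180
acct=G68: ✓ → 28512
acct=G66: ✓ → 36376
plus_sum = 8001 + 44040 + 11353 + 36686 + 6169 + 5121 + 244 + 16894 + 23966 + 27180 + 28512 + 36376 = 244542

244542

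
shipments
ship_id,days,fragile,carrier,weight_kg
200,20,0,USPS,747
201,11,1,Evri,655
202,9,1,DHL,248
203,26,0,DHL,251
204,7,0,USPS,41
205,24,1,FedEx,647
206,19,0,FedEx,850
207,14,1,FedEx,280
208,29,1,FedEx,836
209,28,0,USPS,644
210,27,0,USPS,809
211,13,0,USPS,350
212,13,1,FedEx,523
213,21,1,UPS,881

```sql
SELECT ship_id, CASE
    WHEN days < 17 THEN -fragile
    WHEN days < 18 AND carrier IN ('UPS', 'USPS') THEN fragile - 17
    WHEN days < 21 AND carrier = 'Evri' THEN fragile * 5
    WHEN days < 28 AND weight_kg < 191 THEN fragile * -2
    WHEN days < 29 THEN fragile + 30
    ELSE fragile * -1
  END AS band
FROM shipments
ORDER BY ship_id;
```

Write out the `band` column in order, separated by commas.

30, -1, -1, 30, 0, 31, 30, -1, -1, 30, 30, 0, -1, 31

ship_id=200: days < 29 → 30
ship_id=201: days < 17 → -1
ship_id=202: days < 17 → -1
ship_id=203: days < 29 → 30
ship_id=204: days < 17 → 0
ship_id=205: days < 29 → 31
ship_id=206: days < 29 → 30
ship_id=207: days < 17 → -1
ship_id=208: ELSE → -1
ship_id=209: days < 29 → 30
ship_id=210: days < 29 → 30
ship_id=211: days < 17 → 0
ship_id=212: days < 17 → -1
ship_id=213: days < 29 → 31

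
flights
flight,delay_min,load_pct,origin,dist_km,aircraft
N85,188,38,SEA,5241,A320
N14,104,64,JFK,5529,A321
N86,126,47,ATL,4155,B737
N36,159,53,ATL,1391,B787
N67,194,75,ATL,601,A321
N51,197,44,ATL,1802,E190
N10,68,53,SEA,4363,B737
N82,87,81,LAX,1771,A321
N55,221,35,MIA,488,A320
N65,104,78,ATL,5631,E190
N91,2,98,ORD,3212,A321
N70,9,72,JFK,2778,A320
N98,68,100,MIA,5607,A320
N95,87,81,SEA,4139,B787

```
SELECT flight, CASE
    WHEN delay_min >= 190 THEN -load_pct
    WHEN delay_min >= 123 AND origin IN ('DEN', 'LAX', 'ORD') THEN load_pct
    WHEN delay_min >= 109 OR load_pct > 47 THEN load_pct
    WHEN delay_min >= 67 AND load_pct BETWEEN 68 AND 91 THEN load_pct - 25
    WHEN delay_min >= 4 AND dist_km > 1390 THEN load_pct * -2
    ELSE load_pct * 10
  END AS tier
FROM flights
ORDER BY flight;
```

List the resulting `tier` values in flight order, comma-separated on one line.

flight=N10: delay_min >= 109 OR load_pct > 47 → 53
flight=N14: delay_min >= 109 OR load_pct > 47 → 64
flight=N36: delay_min >= 109 OR load_pct > 47 → 53
flight=N51: delay_min >= 190 → -44
flight=N55: delay_min >= 190 → -35
flight=N65: delay_min >= 109 OR load_pct > 47 → 78
flight=N67: delay_min >= 190 → -75
flight=N70: delay_min >= 109 OR load_pct > 47 → 72
flight=N82: delay_min >= 109 OR load_pct > 47 → 81
flight=N85: delay_min >= 109 OR load_pct > 47 → 38
flight=N86: delay_min >= 109 OR load_pct > 47 → 47
flight=N91: delay_min >= 109 OR load_pct > 47 → 98
flight=N95: delay_min >= 109 OR load_pct > 47 → 81
flight=N98: delay_min >= 109 OR load_pct > 47 → 100

53, 64, 53, -44, -35, 78, -75, 72, 81, 38, 47, 98, 81, 100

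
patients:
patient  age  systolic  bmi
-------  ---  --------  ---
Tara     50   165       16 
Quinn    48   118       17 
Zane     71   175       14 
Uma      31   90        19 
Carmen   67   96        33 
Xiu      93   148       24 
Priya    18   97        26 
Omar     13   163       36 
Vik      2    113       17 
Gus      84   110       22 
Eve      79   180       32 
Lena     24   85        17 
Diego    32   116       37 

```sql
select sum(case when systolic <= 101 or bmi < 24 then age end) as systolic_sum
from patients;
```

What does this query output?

patient=Tara: ✓ → 50
patient=Quinn: ✓ → 48
patient=Zane: ✓ → 71
patient=Uma: ✓ → 31
patient=Carmen: ✓ → 67
patient=Xiu: ✗
patient=Priya: ✓ → 18
patient=Omar: ✗
patient=Vik: ✓ → 2
patient=Gus: ✓ → 84
patient=Eve: ✗
patient=Lena: ✓ → 24
patient=Diego: ✗
systolic_sum = 50 + 48 + 71 + 31 + 67 + 18 + 2 + 84 + 24 = 395

395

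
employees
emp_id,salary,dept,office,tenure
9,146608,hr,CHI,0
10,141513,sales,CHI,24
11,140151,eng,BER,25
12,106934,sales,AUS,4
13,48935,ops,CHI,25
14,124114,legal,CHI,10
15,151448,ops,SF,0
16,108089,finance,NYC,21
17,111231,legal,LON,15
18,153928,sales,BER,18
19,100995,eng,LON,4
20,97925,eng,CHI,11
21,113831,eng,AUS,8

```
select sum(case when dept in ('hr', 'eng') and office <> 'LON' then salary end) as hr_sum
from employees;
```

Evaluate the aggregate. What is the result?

498515

emp_id=9: ✓ → 146608
emp_id=10: ✗
emp_id=11: ✓ → 140151
emp_id=12: ✗
emp_id=13: ✗
emp_id=14: ✗
emp_id=15: ✗
emp_id=16: ✗
emp_id=17: ✗
emp_id=18: ✗
emp_id=19: ✗
emp_id=20: ✓ → 97925
emp_id=21: ✓ → 113831
hr_sum = 146608 + 140151 + 97925 + 113831 = 498515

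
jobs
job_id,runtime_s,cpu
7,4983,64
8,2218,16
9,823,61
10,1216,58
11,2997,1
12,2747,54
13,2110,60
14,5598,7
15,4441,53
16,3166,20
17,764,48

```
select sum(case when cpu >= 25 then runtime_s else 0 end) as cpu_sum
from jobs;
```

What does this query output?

job_id=7: ✓ → 4983
job_id=8: ✗
job_id=9: ✓ → 823
job_id=10: ✓ → 1216
job_id=11: ✗
job_id=12: ✓ → 2747
job_id=13: ✓ → 2110
job_id=14: ✗
job_id=15: ✓ → 4441
job_id=16: ✗
job_id=17: ✓ → 764
cpu_sum = 4983 + 823 + 1216 + 2747 + 2110 + 4441 + 764 = 17084

17084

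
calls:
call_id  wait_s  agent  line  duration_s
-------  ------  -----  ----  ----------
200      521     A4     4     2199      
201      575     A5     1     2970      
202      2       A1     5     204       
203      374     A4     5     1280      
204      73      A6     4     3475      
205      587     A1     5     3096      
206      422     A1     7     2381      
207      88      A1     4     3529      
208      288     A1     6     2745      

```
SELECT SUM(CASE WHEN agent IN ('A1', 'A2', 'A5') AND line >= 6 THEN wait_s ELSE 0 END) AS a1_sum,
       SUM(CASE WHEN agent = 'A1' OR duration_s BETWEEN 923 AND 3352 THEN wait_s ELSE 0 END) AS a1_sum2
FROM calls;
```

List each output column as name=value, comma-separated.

a1_sum=710, a1_sum2=2857

[a1_sum: agent IN ('A1', 'A2', 'A5') AND line >= 6]
call_id=200: ✗
call_id=201: ✗
call_id=202: ✗
call_id=203: ✗
call_id=204: ✗
call_id=205: ✗
call_id=206: ✓ → 422
call_id=207: ✗
call_id=208: ✓ → 288
a1_sum = 422 + 288 = 710
—
[a1_sum2: agent = 'A1' OR duration_s BETWEEN 923 AND 3352]
call_id=200: ✓ → 521
call_id=201: ✓ → 575
call_id=202: ✓ → 2
call_id=203: ✓ → 374
call_id=204: ✗
call_id=205: ✓ → 587
call_id=206: ✓ → 422
call_id=207: ✓ → 88
call_id=208: ✓ → 288
a1_sum2 = 521 + 575 + 2 + 374 + 587 + 422 + 88 + 288 = 2857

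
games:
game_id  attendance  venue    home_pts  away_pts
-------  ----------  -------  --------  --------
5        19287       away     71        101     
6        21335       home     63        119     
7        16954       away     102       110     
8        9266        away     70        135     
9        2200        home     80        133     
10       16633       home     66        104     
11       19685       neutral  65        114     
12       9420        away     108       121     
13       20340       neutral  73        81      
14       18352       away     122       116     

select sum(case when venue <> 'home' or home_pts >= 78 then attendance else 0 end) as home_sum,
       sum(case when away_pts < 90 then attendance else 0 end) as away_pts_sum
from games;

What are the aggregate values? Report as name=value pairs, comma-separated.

[home_sum: venue <> 'home' or home_pts >= 78]
game_id=5: ✓ → 19287
game_id=6: ✗
game_id=7: ✓ → 16954
game_id=8: ✓ → 9266
game_id=9: ✓ → 2200
game_id=10: ✗
game_id=11: ✓ → 19685
game_id=12: ✓ → 9420
game_id=13: ✓ → 20340
game_id=14: ✓ → 18352
home_sum = 19287 + 16954 + 9266 + 2200 + 19685 + 9420 + 20340 + 18352 = 115504
—
[away_pts_sum: away_pts < 90]
game_id=5: ✗
game_id=6: ✗
game_id=7: ✗
game_id=8: ✗
game_id=9: ✗
game_id=10: ✗
game_id=11: ✗
game_id=12: ✗
game_id=13: ✓ → 20340
game_id=14: ✗
away_pts_sum = 20340

home_sum=115504, away_pts_sum=20340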